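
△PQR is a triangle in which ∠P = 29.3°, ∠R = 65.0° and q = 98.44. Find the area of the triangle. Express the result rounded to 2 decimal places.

2155.07

The third angle is ∠Q = 180° − ∠R − ∠P = 85.70°.
Law of sines: p = q·sin P/sin Q ≈ 48.311.
Law of sines: r = q·sin R/sin Q ≈ 89.469.
Area = ½·q·p·sin R ≈ 2155.1.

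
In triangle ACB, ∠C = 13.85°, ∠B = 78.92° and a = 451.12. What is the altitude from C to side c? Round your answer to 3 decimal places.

The third angle is ∠A = 180° − ∠C − ∠B = 87.23°.
Law of sines: c = a·sin C/sin A ≈ 108.12.
Law of sines: b = a·sin B/sin A ≈ 443.23.
Area = ½·a·c·sin B ≈ 23932.
The altitude from C has length 2·area/c ≈ 442.71.

442.711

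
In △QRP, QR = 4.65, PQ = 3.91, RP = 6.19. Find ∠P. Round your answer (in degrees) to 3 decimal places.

By the law of cosines, cos P = (RP² + PQ² − QR²) / (2·RP·PQ) ≈ 0.66070, so ∠P ≈ 48.65°.

∠P ≈ 48.647°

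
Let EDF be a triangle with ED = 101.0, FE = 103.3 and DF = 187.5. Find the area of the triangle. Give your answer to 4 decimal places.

Semiperimeter s = (187.5 + 103.3 + 101)/2 = 195.9.
Heron's formula: area = √(195.9·8.4·92.6·94.9) ≈ 3802.7.

area ≈ 3802.7297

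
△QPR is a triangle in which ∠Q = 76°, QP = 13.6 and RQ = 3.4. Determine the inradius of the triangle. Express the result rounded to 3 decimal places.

By the law of cosines, PR² = RQ² + QP² − 2·RQ·QP·cos Q = 174.15, so PR ≈ 13.196.
Area = ½·RQ·QP·sin Q ≈ 22.433.
Semiperimeter s = (13.196+3.4+13.6)/2 = 15.098.
Inradius = area/s = 22.433/15.098 ≈ 1.4858.

1.486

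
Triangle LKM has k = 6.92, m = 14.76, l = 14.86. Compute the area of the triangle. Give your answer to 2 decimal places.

area ≈ 49.82

Semiperimeter s = (14.86 + 6.92 + 14.76)/2 = 18.27.
Heron's formula: area = √(18.27·3.41·11.35·3.51) ≈ 49.819.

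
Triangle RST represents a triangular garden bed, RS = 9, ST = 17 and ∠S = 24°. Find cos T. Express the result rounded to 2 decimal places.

By the law of cosines, TR² = RS² + ST² − 2·RS·ST·cos S = 90.455, so TR ≈ 9.5108.
Law of cosines again: cos T = (ST² + TR² − RS²)/(2·ST·TR) ≈ 0.92296, so ∠T ≈ 22.64°.

0.92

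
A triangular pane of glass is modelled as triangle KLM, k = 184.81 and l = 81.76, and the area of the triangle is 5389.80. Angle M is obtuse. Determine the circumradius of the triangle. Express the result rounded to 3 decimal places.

174.537

From area = ½·k·l·sin M, we get sin M = 2·area/(k·l) ≈ 0.71341.
Taking the obtuse solution, ∠M ≈ 134.49°.
Law of cosines then gives m ≈ 249.03.
Circumradius = m/(2 sin M) ≈ 174.54.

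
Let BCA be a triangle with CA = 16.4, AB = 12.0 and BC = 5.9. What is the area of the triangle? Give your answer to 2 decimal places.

Semiperimeter s = (16.4 + 12 + 5.9)/2 = 17.15.
Heron's formula: area = √(17.15·0.75·5.15·11.25) ≈ 27.299.

27.30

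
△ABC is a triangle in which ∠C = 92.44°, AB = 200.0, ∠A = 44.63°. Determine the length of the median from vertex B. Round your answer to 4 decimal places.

m_B ≈ 158.8752

The third angle is ∠B = 180° − ∠C − ∠A = 42.93°.
Law of sines: BC = AB·sin A/sin C ≈ 140.63.
Law of sines: CA = AB·sin B/sin C ≈ 136.34.
Median from B: ½√(2·AB² + 2·BC² − CA²) ≈ 158.88.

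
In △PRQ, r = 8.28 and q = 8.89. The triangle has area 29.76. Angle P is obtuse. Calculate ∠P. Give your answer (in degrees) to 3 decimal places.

From area = ½·r·q·sin P, we get sin P = 2·area/(r·q) ≈ 0.80859.
Taking the obtuse solution, ∠P ≈ 126.04°.

∠P ≈ 126.041°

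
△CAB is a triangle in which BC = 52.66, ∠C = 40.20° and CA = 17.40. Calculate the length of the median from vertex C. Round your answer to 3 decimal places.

By the law of cosines, AB² = BC² + CA² − 2·BC·CA·cos C = 1676.1, so AB ≈ 40.941.
Median from C: ½√(2·BC² + 2·CA² − AB²) ≈ 33.45.

33.450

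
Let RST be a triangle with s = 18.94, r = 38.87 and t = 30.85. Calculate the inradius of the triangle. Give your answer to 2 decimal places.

Semiperimeter p = (38.87 + 18.94 + 30.85)/2 = 44.33.
Heron's formula: area = √(44.33·5.46·25.39·13.48) ≈ 287.82.
Inradius = area/p = 287.82/44.33 ≈ 6.4927.

6.49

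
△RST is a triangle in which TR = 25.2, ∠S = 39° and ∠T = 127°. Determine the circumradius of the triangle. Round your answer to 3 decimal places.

The third angle is ∠R = 180° − ∠S − ∠T = 14.00°.
Law of sines: ST = TR·sin R/sin S ≈ 9.6873.
Law of sines: RS = TR·sin T/sin S ≈ 31.98.
Circumradius = TR/(2 sin S) ≈ 20.022.

20.022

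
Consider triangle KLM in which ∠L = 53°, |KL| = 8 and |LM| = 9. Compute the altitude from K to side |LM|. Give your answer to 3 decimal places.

h_K ≈ 6.389

By the law of cosines, |MK|² = |KL|² + |LM|² − 2·|KL|·|LM|·cos L = 58.339, so |MK| ≈ 7.638.
Area = ½·|KL|·|LM|·sin L ≈ 28.751.
The altitude from K has length 2·area/|LM| ≈ 6.3891.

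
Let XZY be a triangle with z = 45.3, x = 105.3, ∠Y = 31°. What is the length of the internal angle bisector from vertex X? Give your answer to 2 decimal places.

By the law of cosines, y² = x² + z² − 2·x·z·cos Y = 4962.6, so y ≈ 70.446.
Law of cosines again: cos X = (z² + y² − x²)/(2·z·y) ≈ -0.63821, so ∠X ≈ 129.66°.
The bisector from X has length 2·z·y·cos(∠X/2)/(z+y) ≈ 23.453.

t_X ≈ 23.45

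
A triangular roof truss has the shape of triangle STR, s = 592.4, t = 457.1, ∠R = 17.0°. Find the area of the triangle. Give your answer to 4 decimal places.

Area = ½·s·t·sin R ≈ 39585.

area ≈ 39585.0881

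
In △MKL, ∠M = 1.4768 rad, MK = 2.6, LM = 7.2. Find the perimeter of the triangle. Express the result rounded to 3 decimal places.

17.222

By the law of cosines, KL² = LM² + MK² − 2·LM·MK·cos M = 55.086, so KL ≈ 7.422.
Semiperimeter s = (7.422+7.2+2.6)/2 = 8.611.
Perimeter = 7.422 + 7.2 + 2.6 = 17.222.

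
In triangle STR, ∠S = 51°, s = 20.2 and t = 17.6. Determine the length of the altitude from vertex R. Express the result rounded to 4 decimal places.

Law of sines: sin T = t·sin S/s ≈ 0.67712.
Since s ≥ t, only the acute value applies: ∠T ≈ 42.62°.
Then ∠R = 180° − ∠S − ∠T ≈ 86.38°.
Law of sines gives r = s·sin R/sin S ≈ 25.941.
Area = ½·s·t·sin R ≈ 177.41.
The altitude from R has length 2·area/r ≈ 13.678.

13.6778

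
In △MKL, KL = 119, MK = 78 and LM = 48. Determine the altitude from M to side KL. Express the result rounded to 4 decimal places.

Semiperimeter s = (119 + 48 + 78)/2 = 122.5.
Heron's formula: area = √(122.5·3.5·74.5·44.5) ≈ 1192.2.
The altitude from M has length 2·area/KL ≈ 20.037.

h_M ≈ 20.0375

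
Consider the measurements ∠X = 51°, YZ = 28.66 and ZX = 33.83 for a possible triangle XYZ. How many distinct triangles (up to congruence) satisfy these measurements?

ZX·sin X = 33.83·sin(51°) ≈ 26.29.
Since ZX sin X < YZ < ZX (26.29 < 28.66 < 33.83), two triangles exist.

2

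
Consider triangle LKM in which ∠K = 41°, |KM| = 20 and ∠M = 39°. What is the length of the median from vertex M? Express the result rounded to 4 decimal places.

15.7456

The third angle is ∠L = 180° − ∠K − ∠M = 100.00°.
Law of sines: |ML| = |KM|·sin K/sin L ≈ 13.324.
Law of sines: |LK| = |KM|·sin M/sin L ≈ 12.781.
Median from M: ½√(2·|KM|² + 2·|ML|² − |LK|²) ≈ 15.746.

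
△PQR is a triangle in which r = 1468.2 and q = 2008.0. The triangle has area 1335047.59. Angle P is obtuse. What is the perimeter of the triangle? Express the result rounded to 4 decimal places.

From area = ½·q·r·sin P, we get sin P = 2·area/(q·r) ≈ 0.90569.
Taking the obtuse solution, ∠P ≈ 115.08°.
Law of cosines then gives p ≈ 2947.4.
Perimeter = 2947.4 + 2008 + 1468.2 = 6423.6.

6423.6393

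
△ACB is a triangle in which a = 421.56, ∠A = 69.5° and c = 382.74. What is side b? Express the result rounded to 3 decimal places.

355.825

Law of sines: sin C = c·sin A/a ≈ 0.85042.
Since a ≥ c, only the acute value applies: ∠C ≈ 58.26°.
Then ∠B = 180° − ∠A − ∠C ≈ 52.24°.
Law of sines gives b = a·sin B/sin A ≈ 355.82.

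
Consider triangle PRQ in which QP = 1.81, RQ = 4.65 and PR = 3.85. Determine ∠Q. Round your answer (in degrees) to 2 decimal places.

53.23

By the law of cosines, cos Q = (RQ² + QP² − PR²) / (2·RQ·QP) ≈ 0.59859, so ∠Q ≈ 53.23°.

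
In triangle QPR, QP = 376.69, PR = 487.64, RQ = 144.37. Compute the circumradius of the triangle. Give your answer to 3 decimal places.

By the law of cosines, cos Q = (RQ² + QP² − PR²) / (2·RQ·QP) ≈ -0.69006, so ∠Q ≈ 133.63°.
Circumradius = PR/(2 sin Q) ≈ 336.88.

336.883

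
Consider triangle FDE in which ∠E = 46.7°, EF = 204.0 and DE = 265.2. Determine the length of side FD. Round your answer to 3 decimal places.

By the law of cosines, FD² = DE² + EF² − 2·DE·EF·cos E = 37740, so FD ≈ 194.27.

194.269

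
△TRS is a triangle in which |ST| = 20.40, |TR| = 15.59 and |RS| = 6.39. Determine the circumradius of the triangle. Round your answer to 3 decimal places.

By the law of cosines, cos T = (|ST|² + |TR|² − |RS|²) / (2·|ST|·|TR|) ≈ 0.97218, so ∠T ≈ 0.236 rad.
Circumradius = |RS|/(2 sin T) ≈ 13.64.

13.640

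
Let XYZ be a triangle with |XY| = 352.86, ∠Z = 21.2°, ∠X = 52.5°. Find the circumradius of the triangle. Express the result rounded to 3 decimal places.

487.882

The third angle is ∠Y = 180° − ∠Z − ∠X = 106.30°.
Law of sines: |YZ| = |XY|·sin X/sin Z ≈ 774.13.
Law of sines: |ZX| = |XY|·sin Y/sin Z ≈ 936.54.
Circumradius = |XY|/(2 sin Z) ≈ 487.88.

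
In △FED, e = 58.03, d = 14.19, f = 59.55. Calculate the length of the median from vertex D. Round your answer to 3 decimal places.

Median from D: ½√(2·f² + 2·e² − d²) ≈ 58.365.

m_D ≈ 58.365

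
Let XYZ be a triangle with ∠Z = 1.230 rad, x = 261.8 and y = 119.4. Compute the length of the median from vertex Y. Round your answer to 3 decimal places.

248.305

By the law of cosines, z² = x² + y² − 2·x·y·cos Z = 61900, so z ≈ 248.8.
Median from Y: ½√(2·z² + 2·x² − y²) ≈ 248.31.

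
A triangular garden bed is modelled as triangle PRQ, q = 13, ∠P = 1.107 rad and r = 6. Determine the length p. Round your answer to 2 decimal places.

11.63

By the law of cosines, p² = r² + q² − 2·r·q·cos P = 135.21, so p ≈ 11.628.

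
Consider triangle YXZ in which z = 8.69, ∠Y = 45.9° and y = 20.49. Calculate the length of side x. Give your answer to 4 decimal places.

Law of sines: sin Z = z·sin Y/y ≈ 0.30456.
Since y ≥ z, only the acute value applies: ∠Z ≈ 17.73°.
Then ∠X = 180° − ∠Y − ∠Z ≈ 116.37°.
Law of sines gives x = y·sin X/sin Y ≈ 25.564.

25.5640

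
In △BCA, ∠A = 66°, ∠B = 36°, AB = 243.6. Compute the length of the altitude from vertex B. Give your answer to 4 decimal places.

The third angle is ∠C = 180° − ∠A − ∠B = 78.00°.
Law of sines: CA = AB·sin B/sin C ≈ 146.38.
Law of sines: BC = AB·sin A/sin C ≈ 227.51.
Area = ½·AB·CA·sin A ≈ 16288.
The altitude from B has length 2·area/CA ≈ 222.54.

222.5397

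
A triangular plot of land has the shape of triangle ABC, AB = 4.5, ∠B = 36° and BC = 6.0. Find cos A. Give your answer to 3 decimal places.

By the law of cosines, CA² = AB² + BC² − 2·AB·BC·cos B = 12.563, so CA ≈ 3.5444.
Law of cosines again: cos A = (CA² + AB² − BC²)/(2·CA·AB) ≈ -0.09990, so ∠A ≈ 95.73°.

-0.100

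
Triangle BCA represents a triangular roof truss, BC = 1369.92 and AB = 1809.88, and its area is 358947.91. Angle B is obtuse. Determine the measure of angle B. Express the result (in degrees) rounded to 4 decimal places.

From area = ½·AB·BC·sin B, we get sin B = 2·area/(AB·BC) ≈ 0.28955.
Taking the obtuse solution, ∠B ≈ 163.17°.

∠B ≈ 163.1693°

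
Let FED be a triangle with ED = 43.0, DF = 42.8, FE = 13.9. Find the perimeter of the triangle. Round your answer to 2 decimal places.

perimeter ≈ 99.70

Perimeter = 43 + 42.8 + 13.9 = 99.7.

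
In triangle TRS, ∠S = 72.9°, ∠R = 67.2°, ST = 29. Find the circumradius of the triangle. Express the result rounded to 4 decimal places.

15.7290

The third angle is ∠T = 180° − ∠R − ∠S = 39.90°.
Law of sines: RS = ST·sin T/sin R ≈ 20.179.
Law of sines: TR = ST·sin S/sin R ≈ 30.067.
Circumradius = ST/(2 sin R) ≈ 15.729.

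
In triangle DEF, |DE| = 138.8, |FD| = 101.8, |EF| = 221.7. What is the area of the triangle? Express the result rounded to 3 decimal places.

area ≈ 5108.160

Semiperimeter s = (221.7 + 101.8 + 138.8)/2 = 231.15.
Heron's formula: area = √(231.15·9.45·129.35·92.35) ≈ 5108.2.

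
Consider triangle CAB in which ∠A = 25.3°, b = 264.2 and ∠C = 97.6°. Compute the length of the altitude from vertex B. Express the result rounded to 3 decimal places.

h_B ≈ 133.294

The third angle is ∠B = 180° − ∠C − ∠A = 57.10°.
Law of sines: c = b·sin C/sin B ≈ 311.9.
Law of sines: a = b·sin A/sin B ≈ 134.48.
Area = ½·b·c·sin A ≈ 17608.
The altitude from B has length 2·area/b ≈ 133.29.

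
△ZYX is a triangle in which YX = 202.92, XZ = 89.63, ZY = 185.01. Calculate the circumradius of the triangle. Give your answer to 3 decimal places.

By the law of cosines, cos Z = (XZ² + ZY² − YX²) / (2·XZ·ZY) ≈ 0.03274, so ∠Z ≈ 88.12°.
Circumradius = YX/(2 sin Z) ≈ 101.51.

101.514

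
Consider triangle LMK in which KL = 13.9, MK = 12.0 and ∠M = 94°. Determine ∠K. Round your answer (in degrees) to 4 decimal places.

∠K ≈ 26.5477°

Law of sines: sin L = MK·sin M/KL ≈ 0.86121.
Since KL ≥ MK, only the acute value applies: ∠L ≈ 59.45°.
Then ∠K = 180° − ∠M − ∠L ≈ 26.55°.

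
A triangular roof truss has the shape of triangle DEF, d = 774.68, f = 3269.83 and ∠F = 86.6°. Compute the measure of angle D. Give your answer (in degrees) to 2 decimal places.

Law of sines: sin D = d·sin F/f ≈ 0.23650.
Since f ≥ d, only the acute value applies: ∠D ≈ 13.68°.
Then ∠E = 180° − ∠F − ∠D ≈ 79.72°.

13.68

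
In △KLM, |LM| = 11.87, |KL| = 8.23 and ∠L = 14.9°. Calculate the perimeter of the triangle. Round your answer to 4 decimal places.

perimeter ≈ 24.5519

By the law of cosines, |MK|² = |KL|² + |LM|² − 2·|KL|·|LM|·cos L = 19.819, so |MK| ≈ 4.4519.
Semiperimeter s = (11.87+4.4519+8.23)/2 = 12.276.
Perimeter = 11.87 + 4.4519 + 8.23 = 24.552.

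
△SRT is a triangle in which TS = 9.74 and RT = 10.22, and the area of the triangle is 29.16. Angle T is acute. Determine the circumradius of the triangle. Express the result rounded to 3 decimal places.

From area = ½·RT·TS·sin T, we get sin T = 2·area/(RT·TS) ≈ 0.58588.
Taking the acute solution, ∠T ≈ 35.87°.
Law of cosines then gives SR ≈ 6.1626.
Circumradius = SR/(2 sin T) ≈ 5.2593.

5.259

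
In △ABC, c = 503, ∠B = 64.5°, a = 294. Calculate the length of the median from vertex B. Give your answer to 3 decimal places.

By the law of cosines, b² = c² + a² − 2·c·a·cos B = 2.1212e+05, so b ≈ 460.56.
Median from B: ½√(2·c² + 2·a² − b²) ≈ 341.6.

341.605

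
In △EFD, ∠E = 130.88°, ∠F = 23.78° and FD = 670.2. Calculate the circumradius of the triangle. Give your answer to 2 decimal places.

443.21

The third angle is ∠D = 180° − ∠E − ∠F = 25.34°.
Law of sines: DE = FD·sin F/sin E ≈ 357.42.
Law of sines: EF = FD·sin D/sin E ≈ 379.37.
Circumradius = FD/(2 sin E) ≈ 443.21.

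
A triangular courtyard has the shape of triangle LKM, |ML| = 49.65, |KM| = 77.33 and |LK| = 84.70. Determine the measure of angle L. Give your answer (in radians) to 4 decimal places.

By the law of cosines, cos L = (|ML|² + |LK|² − |KM|²) / (2·|ML|·|LK|) ≈ 0.43507, so ∠L ≈ 1.121 rad.

∠L ≈ 1.1207 rad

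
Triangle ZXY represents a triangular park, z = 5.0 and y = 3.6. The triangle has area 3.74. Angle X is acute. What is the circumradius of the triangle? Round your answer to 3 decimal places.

R ≈ 2.748

From area = ½·y·z·sin X, we get sin X = 2·area/(y·z) ≈ 0.41556.
Taking the acute solution, ∠X ≈ 24.55°.
Law of cosines then gives x ≈ 2.2838.
Circumradius = x/(2 sin X) ≈ 2.7478.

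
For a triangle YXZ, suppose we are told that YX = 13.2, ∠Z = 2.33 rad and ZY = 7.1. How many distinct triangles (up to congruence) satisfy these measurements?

1

ZY·sin Z = 7.1·sin(2.33 rad) ≈ 5.15.
Since ∠Z is not acute, a triangle exists only if YX > ZY; here YX > ZY, so there is exactly one triangle.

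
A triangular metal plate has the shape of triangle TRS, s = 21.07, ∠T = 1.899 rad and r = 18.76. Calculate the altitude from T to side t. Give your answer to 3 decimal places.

By the law of cosines, t² = r² + s² − 2·r·s·cos T = 1050.7, so t ≈ 32.415.
Area = ½·r·s·sin T ≈ 187.09.
The altitude from T has length 2·area/t ≈ 11.543.

h_T ≈ 11.543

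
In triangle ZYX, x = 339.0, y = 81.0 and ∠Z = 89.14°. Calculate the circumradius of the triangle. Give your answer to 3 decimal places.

By the law of cosines, z² = y² + x² − 2·y·x·cos Z = 1.2066e+05, so z ≈ 347.36.
Area = ½·y·x·sin Z ≈ 13728.
Circumradius = z/(2 sin Z) ≈ 173.7.

R ≈ 173.699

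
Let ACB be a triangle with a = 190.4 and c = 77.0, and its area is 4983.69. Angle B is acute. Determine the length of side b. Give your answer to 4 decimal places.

143.8004

From area = ½·a·c·sin B, we get sin B = 2·area/(a·c) ≈ 0.67987.
Taking the acute solution, ∠B ≈ 42.83°.
Law of cosines then gives b ≈ 143.8.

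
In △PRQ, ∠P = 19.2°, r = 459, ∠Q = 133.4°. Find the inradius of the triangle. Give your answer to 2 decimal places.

The third angle is ∠R = 180° − ∠Q − ∠P = 27.40°.
Law of sines: p = r·sin P/sin R ≈ 328.01.
Law of sines: q = r·sin Q/sin R ≈ 724.68.
Area = ½·r·p·sin Q ≈ 54695.
Semiperimeter s = (328.01+459+724.68)/2 = 755.84.
Inradius = area/s = 54695/755.84 ≈ 72.363.

72.36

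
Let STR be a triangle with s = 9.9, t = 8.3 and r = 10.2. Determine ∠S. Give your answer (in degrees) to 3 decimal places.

By the law of cosines, cos S = (t² + r² − s²) / (2·t·r) ≈ 0.44248, so ∠S ≈ 63.74°.

∠S ≈ 63.738°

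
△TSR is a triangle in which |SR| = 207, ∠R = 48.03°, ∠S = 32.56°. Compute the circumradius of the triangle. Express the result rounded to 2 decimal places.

104.91

The third angle is ∠T = 180° − ∠S − ∠R = 99.41°.
Law of sines: |RT| = |SR|·sin S/sin T ≈ 112.92.
Law of sines: |TS| = |SR|·sin R/sin T ≈ 156.
Circumradius = |SR|/(2 sin T) ≈ 104.91.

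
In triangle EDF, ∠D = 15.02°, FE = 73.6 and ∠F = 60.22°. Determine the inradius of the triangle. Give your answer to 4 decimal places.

The third angle is ∠E = 180° − ∠D − ∠F = 104.76°.
Law of sines: DF = FE·sin E/sin D ≈ 274.63.
Law of sines: ED = FE·sin F/sin D ≈ 246.49.
Area = ½·FE·DF·sin F ≈ 8771.6.
Semiperimeter s = (274.63+73.6+246.49)/2 = 297.36.
Inradius = area/s = 8771.6/297.36 ≈ 29.498.

29.4983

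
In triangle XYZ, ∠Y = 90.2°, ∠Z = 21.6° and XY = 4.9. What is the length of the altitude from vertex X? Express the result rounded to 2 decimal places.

h_X ≈ 4.90

The third angle is ∠X = 180° − ∠Y − ∠Z = 68.20°.
Law of sines: YZ = XY·sin X/sin Z ≈ 12.359.
Law of sines: ZX = XY·sin Y/sin Z ≈ 13.311.
Area = ½·XY·YZ·sin Y ≈ 30.279.
The altitude from X has length 2·area/YZ ≈ 4.9.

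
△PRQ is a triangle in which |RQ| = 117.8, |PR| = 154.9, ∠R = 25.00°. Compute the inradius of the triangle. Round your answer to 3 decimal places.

By the law of cosines, |QP|² = |PR|² + |RQ|² − 2·|PR|·|RQ|·cos R = 4795.7, so |QP| ≈ 69.251.
Area = ½·|PR|·|RQ|·sin R ≈ 3855.8.
Semiperimeter s = (117.8+69.251+154.9)/2 = 170.98.
Inradius = area/s = 3855.8/170.98 ≈ 22.552.

r ≈ 22.552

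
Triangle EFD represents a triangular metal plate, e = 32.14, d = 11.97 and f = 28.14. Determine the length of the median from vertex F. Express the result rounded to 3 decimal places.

Median from F: ½√(2·d² + 2·e² − f²) ≈ 19.753.

19.753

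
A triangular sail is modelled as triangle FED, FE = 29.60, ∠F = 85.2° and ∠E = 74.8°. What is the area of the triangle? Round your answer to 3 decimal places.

The third angle is ∠D = 180° − ∠F − ∠E = 20.00°.
Law of sines: ED = FE·sin F/sin D ≈ 86.241.
Law of sines: DF = FE·sin E/sin D ≈ 83.517.
Area = ½·FE·ED·sin E ≈ 1231.7.

1231.716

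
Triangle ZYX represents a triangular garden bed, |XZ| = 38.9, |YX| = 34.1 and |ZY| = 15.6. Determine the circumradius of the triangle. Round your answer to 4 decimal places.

19.5492

By the law of cosines, cos Z = (|XZ|² + |ZY|² − |YX|²) / (2·|XZ|·|ZY|) ≈ 0.48922, so ∠Z ≈ 60.71°.
Circumradius = |YX|/(2 sin Z) ≈ 19.549.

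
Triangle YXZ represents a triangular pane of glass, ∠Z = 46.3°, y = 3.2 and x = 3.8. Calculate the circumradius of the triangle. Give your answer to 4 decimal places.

1.9411

By the law of cosines, z² = y² + x² − 2·y·x·cos Z = 7.8777, so z ≈ 2.8067.
Area = ½·y·x·sin Z ≈ 4.3956.
Circumradius = z/(2 sin Z) ≈ 1.9411.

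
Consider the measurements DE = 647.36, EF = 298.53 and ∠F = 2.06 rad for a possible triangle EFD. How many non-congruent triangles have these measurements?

EF·sin F = 298.53·sin(2.06 rad) ≈ 263.5.
Since ∠F is not acute, a triangle exists only if DE > EF; here DE > EF, so there is exactly one triangle.

1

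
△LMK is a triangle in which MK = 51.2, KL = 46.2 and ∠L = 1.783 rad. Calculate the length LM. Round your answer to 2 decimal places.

Law of sines: sin M = KL·sin L/MK ≈ 0.88210.
Since MK ≥ KL, only the acute value applies: ∠M ≈ 1.080 rad.
Then ∠K = π − ∠L − ∠M ≈ 0.278 rad.
Law of sines gives LM = MK·sin K/sin L ≈ 14.388.

14.39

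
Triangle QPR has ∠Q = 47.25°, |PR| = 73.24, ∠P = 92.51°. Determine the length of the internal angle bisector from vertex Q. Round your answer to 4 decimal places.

t_Q ≈ 71.6987

The third angle is ∠R = 180° − ∠Q − ∠P = 40.24°.
Law of sines: |RQ| = |PR|·sin P/sin Q ≈ 99.643.
Law of sines: |QP| = |PR|·sin R/sin Q ≈ 64.43.
The bisector from Q has length 2·|RQ|·|QP|·cos(∠Q/2)/(|RQ|+|QP|) ≈ 71.699.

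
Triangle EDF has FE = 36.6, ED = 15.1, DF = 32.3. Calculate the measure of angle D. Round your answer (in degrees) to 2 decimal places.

94.01

By the law of cosines, cos D = (ED² + DF² − FE²) / (2·ED·DF) ≈ -0.06998, so ∠D ≈ 94.01°.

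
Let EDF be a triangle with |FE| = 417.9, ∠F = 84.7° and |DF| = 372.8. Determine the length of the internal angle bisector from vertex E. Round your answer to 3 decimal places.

434.516

By the law of cosines, |ED|² = |DF|² + |FE|² − 2·|DF|·|FE|·cos F = 2.8484e+05, so |ED| ≈ 533.7.
Law of cosines again: cos E = (|FE|² + |ED|² − |DF|²)/(2·|FE|·|ED|) ≈ 0.71850, so ∠E ≈ 44.07°.
The bisector from E has length 2·|FE|·|ED|·cos(∠E/2)/(|FE|+|ED|) ≈ 434.52.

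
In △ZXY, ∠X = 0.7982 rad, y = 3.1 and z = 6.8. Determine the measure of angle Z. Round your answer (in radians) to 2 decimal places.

By the law of cosines, x² = y² + z² − 2·y·z·cos X = 26.422, so x ≈ 5.1403.
Law of cosines again: cos Z = (x² + y² − z²)/(2·x·y) ≈ -0.32029, so ∠Z ≈ 1.8968 rad.

∠Z ≈ 1.90 rad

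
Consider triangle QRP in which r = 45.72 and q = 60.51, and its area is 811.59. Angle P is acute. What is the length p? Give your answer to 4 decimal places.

35.6538

From area = ½·q·r·sin P, we get sin P = 2·area/(q·r) ≈ 0.58672.
Taking the acute solution, ∠P ≈ 35.92°.
Law of cosines then gives p ≈ 35.654.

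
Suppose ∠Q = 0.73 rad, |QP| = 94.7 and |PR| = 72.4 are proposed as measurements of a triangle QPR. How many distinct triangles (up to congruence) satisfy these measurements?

|QP|·sin Q = 94.7·sin(0.73 rad) ≈ 63.15.
Since |QP| sin Q < |PR| < |QP| (63.15 < 72.4 < 94.7), two triangles exist.

2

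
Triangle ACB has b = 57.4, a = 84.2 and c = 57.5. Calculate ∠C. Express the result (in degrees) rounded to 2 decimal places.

∠C ≈ 42.92°

By the law of cosines, cos C = (b² + a² − c²) / (2·b·a) ≈ 0.73226, so ∠C ≈ 42.92°.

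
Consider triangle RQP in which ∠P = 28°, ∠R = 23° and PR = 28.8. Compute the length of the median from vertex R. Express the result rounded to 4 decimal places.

The third angle is ∠Q = 180° − ∠P − ∠R = 129.00°.
Law of sines: QP = PR·sin R/sin Q ≈ 14.48.
Law of sines: RQ = PR·sin P/sin Q ≈ 17.398.
Median from R: ½√(2·PR² + 2·RQ² − QP²) ≈ 22.664.

22.6638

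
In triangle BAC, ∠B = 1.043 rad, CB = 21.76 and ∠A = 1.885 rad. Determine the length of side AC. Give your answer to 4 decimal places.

19.7666

The third angle is ∠C = π − ∠B − ∠A = 0.214 rad.
Law of sines: AC = CB·sin B/sin A ≈ 19.767.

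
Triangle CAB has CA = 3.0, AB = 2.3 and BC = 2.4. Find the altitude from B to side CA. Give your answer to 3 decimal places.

1.808

Semiperimeter s = (2.3 + 2.4 + 3)/2 = 3.85.
Heron's formula: area = √(3.85·1.55·1.45·0.85) ≈ 2.712.
The altitude from B has length 2·area/CA ≈ 1.808.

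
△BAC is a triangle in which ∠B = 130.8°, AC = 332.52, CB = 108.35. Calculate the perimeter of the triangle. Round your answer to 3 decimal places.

692.317

Law of sines: sin A = CB·sin B/AC ≈ 0.24666.
Since AC ≥ CB, only the acute value applies: ∠A ≈ 14.28°.
Then ∠C = 180° − ∠B − ∠A ≈ 34.92°.
Law of sines gives BA = AC·sin C/sin B ≈ 251.45.
Semiperimeter s = (332.52+108.35+251.45)/2 = 346.16.
Perimeter = 332.52 + 108.35 + 251.45 = 692.32.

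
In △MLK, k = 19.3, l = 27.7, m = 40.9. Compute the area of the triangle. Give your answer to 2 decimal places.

Semiperimeter s = (40.9 + 27.7 + 19.3)/2 = 43.95.
Heron's formula: area = √(43.95·3.05·16.25·24.65) ≈ 231.72.

area ≈ 231.72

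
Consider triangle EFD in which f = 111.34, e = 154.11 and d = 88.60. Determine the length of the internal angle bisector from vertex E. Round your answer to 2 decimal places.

By the law of cosines, cos E = (f² + d² − e²) / (2·f·d) ≈ -0.17757, so ∠E ≈ 1.749 rad.
The bisector from E has length 2·f·d·cos(∠E/2)/(f+d) ≈ 63.278.

t_E ≈ 63.28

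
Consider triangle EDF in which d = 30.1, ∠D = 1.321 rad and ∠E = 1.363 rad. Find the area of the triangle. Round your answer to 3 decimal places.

area ≈ 202.100

The third angle is ∠F = π − ∠E − ∠D = 0.458 rad.
Law of sines: e = d·sin E/sin D ≈ 30.396.
Law of sines: f = d·sin F/sin D ≈ 13.724.
Area = ½·d·e·sin F ≈ 202.1.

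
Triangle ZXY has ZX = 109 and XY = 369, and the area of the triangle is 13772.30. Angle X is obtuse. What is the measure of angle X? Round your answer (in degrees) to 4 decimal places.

From area = ½·ZX·XY·sin X, we get sin X = 2·area/(ZX·XY) ≈ 0.68483.
Taking the obtuse solution, ∠X ≈ 136.78°.

136.7777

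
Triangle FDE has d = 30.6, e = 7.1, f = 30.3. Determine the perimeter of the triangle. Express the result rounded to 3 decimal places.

Perimeter = 30.3 + 30.6 + 7.1 = 68.

perimeter ≈ 68.000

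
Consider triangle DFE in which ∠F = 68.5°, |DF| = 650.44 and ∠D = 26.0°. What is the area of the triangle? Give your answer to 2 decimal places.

area ≈ 86545.64

The third angle is ∠E = 180° − ∠D − ∠F = 85.50°.
Law of sines: |FE| = |DF|·sin D/sin E ≈ 286.02.
Law of sines: |ED| = |DF|·sin F/sin E ≈ 607.05.
Area = ½·|DF|·|FE|·sin F ≈ 86546.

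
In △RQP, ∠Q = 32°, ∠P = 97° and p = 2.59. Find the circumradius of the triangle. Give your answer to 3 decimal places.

1.305

The third angle is ∠R = 180° − ∠Q − ∠P = 51.00°.
Law of sines: r = p·sin R/sin P ≈ 2.0279.
Law of sines: q = p·sin Q/sin P ≈ 1.3828.
Circumradius = p/(2 sin P) ≈ 1.3047.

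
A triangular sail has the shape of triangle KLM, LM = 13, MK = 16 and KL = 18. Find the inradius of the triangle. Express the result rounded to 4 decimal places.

Semiperimeter s = (13 + 16 + 18)/2 = 23.5.
Heron's formula: area = √(23.5·10.5·7.5·5.5) ≈ 100.89.
Inradius = area/s = 100.89/23.5 ≈ 4.2931.

4.2931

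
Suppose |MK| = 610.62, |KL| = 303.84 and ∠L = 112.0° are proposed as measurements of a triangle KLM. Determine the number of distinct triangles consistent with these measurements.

1

|KL|·sin L = 303.84·sin(112.0°) ≈ 281.7.
Since ∠L is not acute, a triangle exists only if |MK| > |KL|; here |MK| > |KL|, so there is exactly one triangle.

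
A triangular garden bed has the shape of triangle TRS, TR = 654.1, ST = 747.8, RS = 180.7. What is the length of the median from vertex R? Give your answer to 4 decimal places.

Median from R: ½√(2·TR² + 2·RS² − ST²) ≈ 300.75.

m_R ≈ 300.7465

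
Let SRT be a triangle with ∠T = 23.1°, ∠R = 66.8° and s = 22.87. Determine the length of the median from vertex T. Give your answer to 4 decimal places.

21.5017

The third angle is ∠S = 180° − ∠R − ∠T = 90.10°.
Law of sines: r = s·sin R/sin S ≈ 21.021.
Law of sines: t = s·sin T/sin S ≈ 8.9728.
Median from T: ½√(2·s² + 2·r² − t²) ≈ 21.502.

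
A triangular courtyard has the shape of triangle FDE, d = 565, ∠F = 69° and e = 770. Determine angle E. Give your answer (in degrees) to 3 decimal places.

By the law of cosines, f² = d² + e² − 2·d·e·cos F = 6.0031e+05, so f ≈ 774.8.
Law of cosines again: cos E = (f² + d² − e²)/(2·f·d) ≈ 0.37307, so ∠E ≈ 68.09°.

68.095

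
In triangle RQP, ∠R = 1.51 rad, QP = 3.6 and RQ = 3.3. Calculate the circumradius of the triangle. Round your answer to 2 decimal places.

1.80

Law of sines: sin P = RQ·sin R/QP ≈ 0.91497.
Since QP ≥ RQ, only the acute value applies: ∠P ≈ 1.155 rad.
Then ∠Q = π − ∠R − ∠P ≈ 0.476 rad.
Law of sines gives PR = QP·sin Q/sin R ≈ 1.6532.
Circumradius = QP/(2 sin R) ≈ 1.8033.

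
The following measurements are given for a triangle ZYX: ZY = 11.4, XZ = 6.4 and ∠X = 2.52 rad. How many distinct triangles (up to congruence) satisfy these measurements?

XZ·sin X = 6.4·sin(2.52 rad) ≈ 3.727.
Since ∠X is not acute, a triangle exists only if ZY > XZ; here ZY > XZ, so there is exactly one triangle.

1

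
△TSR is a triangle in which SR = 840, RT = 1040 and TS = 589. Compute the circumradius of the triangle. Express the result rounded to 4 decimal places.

By the law of cosines, cos T = (RT² + TS² − SR²) / (2·RT·TS) ≈ 0.59008, so ∠T ≈ 53.84°.
Circumradius = SR/(2 sin T) ≈ 520.22.

520.2247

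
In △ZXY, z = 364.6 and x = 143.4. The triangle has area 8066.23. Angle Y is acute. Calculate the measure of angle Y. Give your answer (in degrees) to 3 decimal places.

∠Y ≈ 17.972°

From area = ½·z·x·sin Y, we get sin Y = 2·area/(z·x) ≈ 0.30856.
Taking the acute solution, ∠Y ≈ 17.97°.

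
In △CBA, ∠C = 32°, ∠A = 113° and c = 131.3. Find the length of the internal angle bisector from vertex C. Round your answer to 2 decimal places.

The third angle is ∠B = 180° − ∠A − ∠C = 35.00°.
Law of sines: b = c·sin B/sin C ≈ 142.12.
Law of sines: a = c·sin A/sin C ≈ 228.08.
The bisector from C has length 2·b·a·cos(∠C/2)/(b+a) ≈ 168.33.

168.33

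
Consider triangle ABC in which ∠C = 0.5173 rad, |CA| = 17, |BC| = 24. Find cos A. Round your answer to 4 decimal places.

By the law of cosines, |AB|² = |BC|² + |CA|² − 2·|BC|·|CA|·cos C = 155.77, so |AB| ≈ 12.481.
Law of cosines again: cos A = (|CA|² + |AB|² − |BC|²)/(2·|CA|·|AB|) ≈ -0.30926, so ∠A ≈ 1.8852 rad.

cos A ≈ -0.3093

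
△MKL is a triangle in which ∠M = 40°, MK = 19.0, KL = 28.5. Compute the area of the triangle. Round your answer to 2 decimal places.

Law of sines: sin L = MK·sin M/KL ≈ 0.42853.
Since KL ≥ MK, only the acute value applies: ∠L ≈ 25.37°.
Then ∠K = 180° − ∠M − ∠L ≈ 114.63°.
Law of sines gives LM = KL·sin K/sin M ≈ 40.305.
Area = ½·KL·MK·sin K ≈ 246.12.

246.12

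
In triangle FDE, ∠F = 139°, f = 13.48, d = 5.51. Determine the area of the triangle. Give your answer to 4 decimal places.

area ≈ 15.9558

Law of sines: sin D = d·sin F/f ≈ 0.26817.
Since f ≥ d, only the acute value applies: ∠D ≈ 15.56°.
Then ∠E = 180° − ∠F − ∠D ≈ 25.44°.
Law of sines gives e = f·sin E/sin F ≈ 8.8278.
Area = ½·f·d·sin E ≈ 15.956.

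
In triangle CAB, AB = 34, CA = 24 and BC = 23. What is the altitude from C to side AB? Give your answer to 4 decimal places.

h_C ≈ 16.2180

Semiperimeter s = (34 + 23 + 24)/2 = 40.5.
Heron's formula: area = √(40.5·6.5·17.5·16.5) ≈ 275.71.
The altitude from C has length 2·area/AB ≈ 16.218.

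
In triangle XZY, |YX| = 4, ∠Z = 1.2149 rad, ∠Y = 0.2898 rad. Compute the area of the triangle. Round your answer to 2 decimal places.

The third angle is ∠X = π − ∠Z − ∠Y = 1.6369 rad.
Law of sines: |ZY| = |YX|·sin X/sin Z ≈ 4.2581.
Law of sines: |XZ| = |YX|·sin Y/sin Z ≈ 1.2195.
Area = ½·|YX|·|ZY|·sin Y ≈ 2.4336.

area ≈ 2.43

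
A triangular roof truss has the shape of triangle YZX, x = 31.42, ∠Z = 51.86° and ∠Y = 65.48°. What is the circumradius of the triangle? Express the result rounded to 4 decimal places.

17.6855

The third angle is ∠X = 180° − ∠Y − ∠Z = 62.66°.
Law of sines: y = x·sin Y/sin X ≈ 32.181.
Law of sines: z = x·sin Z/sin X ≈ 27.819.
Circumradius = x/(2 sin X) ≈ 17.686.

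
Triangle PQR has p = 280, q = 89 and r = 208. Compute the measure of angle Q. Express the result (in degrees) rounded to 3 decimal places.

∠Q ≈ 12.445°

By the law of cosines, cos Q = (r² + p² − q²) / (2·r·p) ≈ 0.97650, so ∠Q ≈ 12.45°.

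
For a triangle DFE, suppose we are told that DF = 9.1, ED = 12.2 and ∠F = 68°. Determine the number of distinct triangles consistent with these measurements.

1

DF·sin F = 9.1·sin(68°) ≈ 8.437.
Since ED ≥ DF, exactly one triangle exists.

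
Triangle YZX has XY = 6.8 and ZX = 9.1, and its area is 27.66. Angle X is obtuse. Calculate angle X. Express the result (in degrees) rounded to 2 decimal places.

116.62

From area = ½·ZX·XY·sin X, we get sin X = 2·area/(ZX·XY) ≈ 0.89399.
Taking the obtuse solution, ∠X ≈ 116.62°.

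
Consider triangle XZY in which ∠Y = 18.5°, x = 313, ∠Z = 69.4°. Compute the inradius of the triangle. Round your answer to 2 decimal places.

The third angle is ∠X = 180° − ∠Z − ∠Y = 92.10°.
Law of sines: z = x·sin Z/sin X ≈ 293.18.
Law of sines: y = x·sin Y/sin X ≈ 99.383.
Area = ½·x·z·sin Y ≈ 14559.
Semiperimeter s = (313+293.18+99.383)/2 = 352.78.
Inradius = area/s = 14559/352.78 ≈ 41.269.

r ≈ 41.27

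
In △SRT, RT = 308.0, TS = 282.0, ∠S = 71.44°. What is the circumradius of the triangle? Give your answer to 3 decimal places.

Law of sines: sin R = TS·sin S/RT ≈ 0.86797.
Since RT ≥ TS, only the acute value applies: ∠R ≈ 60.22°.
Then ∠T = 180° − ∠S − ∠R ≈ 48.34°.
Law of sines gives SR = RT·sin T/sin S ≈ 242.72.
Circumradius = RT/(2 sin S) ≈ 162.45.

162.449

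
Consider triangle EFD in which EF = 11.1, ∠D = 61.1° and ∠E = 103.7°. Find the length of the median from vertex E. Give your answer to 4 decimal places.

5.4033

The third angle is ∠F = 180° − ∠D − ∠E = 15.20°.
Law of sines: FD = EF·sin E/sin D ≈ 12.318.
Law of sines: DE = EF·sin F/sin D ≈ 3.3243.
Median from E: ½√(2·DE² + 2·EF² − FD²) ≈ 5.4033.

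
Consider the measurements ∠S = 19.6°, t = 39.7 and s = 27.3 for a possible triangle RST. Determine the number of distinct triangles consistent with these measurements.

t·sin S = 39.7·sin(19.6°) ≈ 13.32.
Since t sin S < s < t (13.32 < 27.3 < 39.7), two triangles exist.

2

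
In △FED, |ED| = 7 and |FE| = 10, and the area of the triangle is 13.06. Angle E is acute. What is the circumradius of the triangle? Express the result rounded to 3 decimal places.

5.858

From area = ½·|FE|·|ED|·sin E, we get sin E = 2·area/(|FE|·|ED|) ≈ 0.37314.
Taking the acute solution, ∠E ≈ 21.91°.
Law of cosines then gives |DF| ≈ 4.3717.
Circumradius = |DF|/(2 sin E) ≈ 5.8579.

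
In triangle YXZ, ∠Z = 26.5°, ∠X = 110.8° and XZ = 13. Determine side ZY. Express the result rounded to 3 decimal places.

17.920

The third angle is ∠Y = 180° − ∠X − ∠Z = 42.70°.
Law of sines: ZY = XZ·sin X/sin Y ≈ 17.92.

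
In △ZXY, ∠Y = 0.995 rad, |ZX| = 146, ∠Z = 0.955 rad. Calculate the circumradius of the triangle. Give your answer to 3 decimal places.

R ≈ 87.033

The third angle is ∠X = π − ∠Y − ∠Z = 1.192 rad.
Law of sines: |XY| = |ZX|·sin Z/sin Y ≈ 142.09.
Law of sines: |YZ| = |ZX|·sin X/sin Y ≈ 161.7.
Circumradius = |ZX|/(2 sin Y) ≈ 87.033.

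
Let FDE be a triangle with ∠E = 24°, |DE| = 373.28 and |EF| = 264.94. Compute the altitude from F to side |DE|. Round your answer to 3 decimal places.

h_F ≈ 107.761

By the law of cosines, |FD|² = |DE|² + |EF|² − 2·|DE|·|EF|·cos E = 28838, so |FD| ≈ 169.82.
Area = ½·|DE|·|EF|·sin E ≈ 20112.
The altitude from F has length 2·area/|DE| ≈ 107.76.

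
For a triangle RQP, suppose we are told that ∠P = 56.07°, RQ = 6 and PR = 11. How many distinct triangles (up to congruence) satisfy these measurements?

PR·sin P = 11·sin(56.07°) ≈ 9.127.
Since RQ = 6 < 9.127 = PR sin P, no triangle exists.

0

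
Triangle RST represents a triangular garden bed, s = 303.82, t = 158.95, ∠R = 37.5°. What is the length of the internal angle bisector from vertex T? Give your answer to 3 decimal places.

235.406

By the law of cosines, r² = s² + t² − 2·s·t·cos R = 40946, so r ≈ 202.35.
Law of cosines again: cos T = (r² + s² − t²)/(2·r·s) ≈ 0.87826, so ∠T ≈ 28.57°.
The bisector from T has length 2·r·s·cos(∠T/2)/(r+s) ≈ 235.41.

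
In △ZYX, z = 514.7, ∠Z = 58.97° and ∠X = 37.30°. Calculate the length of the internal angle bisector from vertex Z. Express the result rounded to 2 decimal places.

t_Z ≈ 393.69

The third angle is ∠Y = 180° − ∠X − ∠Z = 83.73°.
Law of sines: y = z·sin Y/sin Z ≈ 597.06.
Law of sines: x = z·sin X/sin Z ≈ 363.99.
The bisector from Z has length 2·y·x·cos(∠Z/2)/(y+x) ≈ 393.69.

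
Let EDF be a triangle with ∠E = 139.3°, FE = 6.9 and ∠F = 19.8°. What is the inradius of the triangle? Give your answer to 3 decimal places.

The third angle is ∠D = 180° − ∠F − ∠E = 20.90°.
Law of sines: DF = FE·sin E/sin D ≈ 12.613.
Law of sines: ED = FE·sin F/sin D ≈ 6.5518.
Area = ½·FE·DF·sin F ≈ 14.74.
Semiperimeter s = (12.613+6.9+6.5518)/2 = 13.032.
Inradius = area/s = 14.74/13.032 ≈ 1.131.

1.131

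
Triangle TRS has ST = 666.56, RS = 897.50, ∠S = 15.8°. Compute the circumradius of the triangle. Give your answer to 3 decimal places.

576.444

By the law of cosines, TR² = RS² + ST² − 2·RS·ST·cos S = 98539, so TR ≈ 313.91.
Area = ½·RS·ST·sin S ≈ 81444.
Circumradius = TR/(2 sin S) ≈ 576.44.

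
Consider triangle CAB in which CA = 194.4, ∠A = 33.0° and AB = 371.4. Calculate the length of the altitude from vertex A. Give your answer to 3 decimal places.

168.248

By the law of cosines, BC² = CA² + AB² − 2·CA·AB·cos A = 54625, so BC ≈ 233.72.
Area = ½·CA·AB·sin A ≈ 19662.
The altitude from A has length 2·area/BC ≈ 168.25.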